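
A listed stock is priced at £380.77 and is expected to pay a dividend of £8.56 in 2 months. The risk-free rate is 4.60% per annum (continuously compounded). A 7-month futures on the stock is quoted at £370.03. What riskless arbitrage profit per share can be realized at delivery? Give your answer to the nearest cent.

PV(dividends) I = 8.56·e^(−0.0460·2/12) = 8.4946
Fair futures F* = (S − I)·e^(rT) = (380.77 − 8.4946)·e^0.026833 = 372.2754 × 1.027196 = 382.3998
Market £370.03 < fair 382.3998: forward underpriced → reverse cash-and-carry (short the stock, invest proceeds at r, pay the dividends, go long the forward).
Profit at T = |F_mkt − F*| = |370.03 − 382.3998| = £12.37 per share

£12.37 per share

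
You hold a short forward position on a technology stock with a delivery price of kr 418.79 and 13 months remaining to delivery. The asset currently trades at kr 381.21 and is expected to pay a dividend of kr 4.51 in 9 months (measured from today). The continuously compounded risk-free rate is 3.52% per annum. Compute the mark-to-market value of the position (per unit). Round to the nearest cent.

kr 26.30

PV(remaining dividends) I = 4.51·e^(−0.0352·9/12) = 4.3925
Current forward F = (S − I)·e^(rT) = (381.21 − 4.3925)·e^(0.0352·13/12) = 376.8175 × 1.038870 = 391.4644
Value (long) = (F − K)·e^(−rT) = (391.4644 − 418.79) × 0.962585 = -26.3032
Short position value = −(long value) = kr 26.30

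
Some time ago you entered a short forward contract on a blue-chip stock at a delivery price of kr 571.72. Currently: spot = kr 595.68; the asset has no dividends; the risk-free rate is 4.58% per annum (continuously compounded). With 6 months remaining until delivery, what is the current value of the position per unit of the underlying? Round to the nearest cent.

-kr 36.90

Current fair forward for the remaining 6 months: F = S·e^(r·T), r = 0.0458
F = 595.68 · e^(0.0458 × 6/12) = 595.68 × 1.023164 = 609.4783
Value of long forward = (F − K)·e^(−rT) = (609.4783 − 571.72) · e^(−0.0458·6/12)
= 37.7583 × 0.977360 = 36.90
Short position value = −(long value) = -kr 36.90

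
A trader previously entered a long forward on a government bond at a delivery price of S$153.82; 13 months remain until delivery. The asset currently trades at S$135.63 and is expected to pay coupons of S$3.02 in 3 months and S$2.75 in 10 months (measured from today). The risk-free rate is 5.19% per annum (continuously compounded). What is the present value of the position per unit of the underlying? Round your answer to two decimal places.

-S$15.39

PV(remaining coupons) I = 3.02·e^(−0.0519·3/12) + 2.75·e^(−0.0519·10/12) = 5.6147
Current forward F = (S − I)·e^(rT) = (135.63 − 5.6147)·e^(0.0519·13/12) = 130.0153 × 1.057836 = 137.5349
Value (long) = (F − K)·e^(−rT) = (137.5349 − 153.82) × 0.945326 = -15.3947
Value = -S$15.39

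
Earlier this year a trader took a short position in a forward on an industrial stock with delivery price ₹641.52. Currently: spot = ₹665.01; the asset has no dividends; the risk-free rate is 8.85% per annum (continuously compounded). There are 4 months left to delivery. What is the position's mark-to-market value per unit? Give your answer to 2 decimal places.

Current fair forward for the remaining 4 months: F = S·e^(r·T), r = 0.0885
F = 665.01 · e^(0.0885 × 4/12) = 665.01 × 1.029939 = 684.9197
Value of long forward = (F − K)·e^(−rT) = (684.9197 − 641.52) · e^(−0.0885·4/12)
= 43.3997 × 0.970931 = 42.14
Short position value = −(long value) = -₹42.14

-₹42.14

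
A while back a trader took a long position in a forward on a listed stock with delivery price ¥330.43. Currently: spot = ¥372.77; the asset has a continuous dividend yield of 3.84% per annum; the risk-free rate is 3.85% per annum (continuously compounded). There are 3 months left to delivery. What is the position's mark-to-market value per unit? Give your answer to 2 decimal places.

Current fair forward for the remaining 3 months: F = S·e^((r − q)·T), (r − q) = 0.0385 − 0.0384 = 0.0001
F = 372.77 · e^(0.0001 × 3/12) = 372.77 × 1.000025 = 372.7793
Value of long forward = (F − K)·e^(−rT) = (372.7793 − 330.43) · e^(−0.0385·3/12)
= 42.3493 × 0.990421 = 41.94

¥41.94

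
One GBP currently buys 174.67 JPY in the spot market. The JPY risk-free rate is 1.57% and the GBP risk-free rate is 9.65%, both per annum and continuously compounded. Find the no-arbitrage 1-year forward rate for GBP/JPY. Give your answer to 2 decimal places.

F = S·e^((r_JPY − r_GBP)T) = 174.67 · e^((0.0157 − 0.0965) × 1)
= 174.67 · e^-0.080800 = 174.67 × 0.922378
F = 161.11 JPY per GBP

161.11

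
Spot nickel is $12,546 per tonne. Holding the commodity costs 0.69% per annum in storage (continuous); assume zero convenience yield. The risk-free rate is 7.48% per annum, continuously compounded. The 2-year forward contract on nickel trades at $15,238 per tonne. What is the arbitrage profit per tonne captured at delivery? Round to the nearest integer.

$465 per tonne

Fair forward: F* = S·e^(carry·T), with carry = (r + u) = 0.0748 + 0.0069 = 0.0817
F* = 12546 · e^(0.0817 × 2) = 12546 · e^0.163400 = 12546 × 1.177508 = $14773.0154
Market $15238 > fair $14773.0154: forward overpriced → cash-and-carry (buy spot, short the forward).
At maturity, profit = |F_mkt − F*| = |15238 − 14773.0154| = $465 per tonne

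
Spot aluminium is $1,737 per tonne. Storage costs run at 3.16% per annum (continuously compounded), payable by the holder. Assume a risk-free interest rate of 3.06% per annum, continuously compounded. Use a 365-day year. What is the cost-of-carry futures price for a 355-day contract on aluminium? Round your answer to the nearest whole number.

$1,845 per tonne

Net carry = r + u − y = 0.0306 + 0.0316 − 0.0000 = 0.0622
F = S·e^((r+u−y)T) = 1737 · e^(0.0622 × 355/365) = 1737 · e^0.060496
= 1737 × 1.062363 = $1,845 per tonne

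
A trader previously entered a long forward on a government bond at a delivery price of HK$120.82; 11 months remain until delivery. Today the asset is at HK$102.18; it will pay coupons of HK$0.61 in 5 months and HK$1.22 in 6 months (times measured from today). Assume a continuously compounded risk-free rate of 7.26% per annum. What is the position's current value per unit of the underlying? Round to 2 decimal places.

PV(remaining coupons) I = 0.61·e^(−0.0726·5/12) + 1.22·e^(−0.0726·6/12) = 1.7683
Current forward F = (S − I)·e^(rT) = (102.18 − 1.7683)·e^(0.0726·11/12) = 100.4117 × 1.068814 = 107.3214
Value (long) = (F − K)·e^(−rT) = (107.3214 − 120.82) × 0.935616 = -12.6295
Value = -HK$12.63

-HK$12.63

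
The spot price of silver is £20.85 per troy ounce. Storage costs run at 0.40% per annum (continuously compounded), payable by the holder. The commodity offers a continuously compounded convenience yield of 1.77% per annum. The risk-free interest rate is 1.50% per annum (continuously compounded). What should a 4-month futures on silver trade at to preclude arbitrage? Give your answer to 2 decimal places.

Net carry = r + u − y = 0.0150 + 0.0040 − 0.0177 = 0.0013
F = S·e^((r+u−y)T) = 20.85 · e^(0.0013 × 4/12) = 20.85 · e^0.000433
= 20.85 × 1.000433 = £20.86 per troy ounce

£20.86 per troy ounce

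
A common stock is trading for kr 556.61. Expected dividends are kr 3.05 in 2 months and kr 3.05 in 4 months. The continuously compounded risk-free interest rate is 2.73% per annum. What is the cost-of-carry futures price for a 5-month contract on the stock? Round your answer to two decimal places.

PV(dividends) I = 3.05·e^(−0.0273·2/12) + 3.05·e^(−0.0273·4/12)
I = 3.0362 + 3.0224 = 6.0586
F = (S − I)·e^(rT) = (556.61 − 6.0586) · e^(0.0273·5/12)
= 550.5514 · e^0.011375 = 550.5514 × 1.011440 = kr 556.85

kr 556.85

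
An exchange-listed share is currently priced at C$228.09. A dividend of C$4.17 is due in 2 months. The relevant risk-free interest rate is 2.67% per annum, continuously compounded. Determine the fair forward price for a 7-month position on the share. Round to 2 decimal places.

PV(dividends) I = 4.17·e^(−0.0267·2/12)
I = 4.1515
F = (S − I)·e^(rT) = (228.09 − 4.1515) · e^(0.0267·7/12)
= 223.9385 · e^0.015575 = 223.9385 × 1.015697 = C$227.45

C$227.45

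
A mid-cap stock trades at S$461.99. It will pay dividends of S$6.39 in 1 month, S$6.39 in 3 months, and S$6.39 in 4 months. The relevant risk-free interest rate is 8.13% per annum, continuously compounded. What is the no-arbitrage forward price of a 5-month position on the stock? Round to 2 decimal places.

S$458.43

PV(dividends) I = 6.39·e^(−0.0813·1/12) + 6.39·e^(−0.0813·3/12) + 6.39·e^(−0.0813·4/12)
I = 6.3469 + 6.2614 + 6.2192 = 18.8275
F = (S − I)·e^(rT) = (461.99 − 18.8275) · e^(0.0813·5/12)
= 443.1625 · e^0.033875 = 443.1625 × 1.034455 = S$458.43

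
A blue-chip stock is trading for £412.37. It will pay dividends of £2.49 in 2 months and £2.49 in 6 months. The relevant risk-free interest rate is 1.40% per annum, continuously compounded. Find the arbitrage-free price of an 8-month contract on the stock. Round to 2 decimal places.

PV(dividends) I = 2.49·e^(−0.0140·2/12) + 2.49·e^(−0.0140·6/12)
I = 2.4842 + 2.4726 = 4.9568
F = (S − I)·e^(rT) = (412.37 − 4.9568) · e^(0.0140·8/12)
= 407.4132 · e^0.009333 = 407.4132 × 1.009377 = £411.23

£411.23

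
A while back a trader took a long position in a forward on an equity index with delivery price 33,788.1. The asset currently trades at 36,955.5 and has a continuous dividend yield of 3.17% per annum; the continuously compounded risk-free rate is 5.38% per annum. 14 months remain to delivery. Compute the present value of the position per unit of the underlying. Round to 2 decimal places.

Current fair forward for the remaining 14 months: F = S·e^((r − q)·T), (r − q) = 0.0538 − 0.0317 = 0.0221
F = 36955.5 · e^(0.0221 × 14/12) = 36955.5 × 1.02611860 = 37920.7259
Value of long forward = (F − K)·e^(−rT) = (37920.7259 − 33788.1) · e^(−0.0538·14/12)
= 4132.6259 × 0.93916259 = 3881.21

3881.21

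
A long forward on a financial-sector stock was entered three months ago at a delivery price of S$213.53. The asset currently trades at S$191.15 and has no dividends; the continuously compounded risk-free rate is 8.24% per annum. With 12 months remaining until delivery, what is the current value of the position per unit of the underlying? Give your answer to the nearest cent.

-S$5.49

Current fair forward for the remaining 12 months: F = S·e^(r·T), r = 0.0824
F = 191.15 · e^(0.0824 × 12/12) = 191.15 × 1.085890 = 207.5679
Value of long forward = (F − K)·e^(−rT) = (207.5679 − 213.53) · e^(−0.0824·12/12)
= -5.9621 × 0.920904 = -5.49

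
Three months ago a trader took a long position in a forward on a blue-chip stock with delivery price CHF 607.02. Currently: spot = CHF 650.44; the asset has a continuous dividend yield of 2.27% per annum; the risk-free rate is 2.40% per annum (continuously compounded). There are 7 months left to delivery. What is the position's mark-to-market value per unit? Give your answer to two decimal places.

CHF 43.30

Current fair forward for the remaining 7 months: F = S·e^((r − q)·T), (r − q) = 0.0240 − 0.0227 = 0.0013
F = 650.44 · e^(0.0013 × 7/12) = 650.44 × 1.000759 = 650.9337
Value of long forward = (F − K)·e^(−rT) = (650.9337 − 607.02) · e^(−0.0240·7/12)
= 43.9137 × 0.986098 = 43.30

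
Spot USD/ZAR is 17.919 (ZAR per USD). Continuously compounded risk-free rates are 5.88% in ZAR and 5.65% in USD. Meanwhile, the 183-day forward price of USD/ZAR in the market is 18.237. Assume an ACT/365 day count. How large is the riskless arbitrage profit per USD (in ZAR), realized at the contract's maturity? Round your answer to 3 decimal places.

0.297 per USD (in ZAR)

Fair forward: F* = S·e^(carry·T), with carry = (r_ZAR − r_USD) = 0.0588 − 0.0565 = 0.0023
F* = 17.919 · e^(0.0023 × 183/365) = 17.919 · e^0.001153 = 17.919 × 1.001154 = 17.9397
Market 18.237 > fair 17.9397: forward overpriced → cash-and-carry (buy spot, short the forward).
At maturity, profit = |F_mkt − F*| = |18.237 − 17.9397| = 0.297 per USD (in ZAR)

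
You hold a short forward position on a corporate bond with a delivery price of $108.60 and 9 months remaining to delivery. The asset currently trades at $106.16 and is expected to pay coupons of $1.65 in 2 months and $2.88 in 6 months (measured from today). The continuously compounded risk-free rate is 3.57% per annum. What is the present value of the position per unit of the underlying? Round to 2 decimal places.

$4.04

PV(remaining coupons) I = 1.65·e^(−0.0357·2/12) + 2.88·e^(−0.0357·6/12) = 4.4693
Current forward F = (S − I)·e^(rT) = (106.16 − 4.4693)·e^(0.0357·9/12) = 101.6907 × 1.027137 = 104.4503
Value (long) = (F − K)·e^(−rT) = (104.4503 − 108.60) × 0.973580 = -4.0401
Short position value = −(long value) = $4.04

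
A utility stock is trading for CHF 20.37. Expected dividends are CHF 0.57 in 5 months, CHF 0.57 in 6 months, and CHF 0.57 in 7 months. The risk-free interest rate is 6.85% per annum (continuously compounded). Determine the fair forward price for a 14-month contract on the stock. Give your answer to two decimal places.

PV(dividends) I = 0.57·e^(−0.0685·5/12) + 0.57·e^(−0.0685·6/12) + 0.57·e^(−0.0685·7/12)
I = 0.5540 + 0.5508 + 0.5477 = 1.6525
F = (S − I)·e^(rT) = (20.37 − 1.6525) · e^(0.0685·14/12)
= 18.7175 · e^0.079917 = 18.7175 × 1.083197 = CHF 20.27

CHF 20.27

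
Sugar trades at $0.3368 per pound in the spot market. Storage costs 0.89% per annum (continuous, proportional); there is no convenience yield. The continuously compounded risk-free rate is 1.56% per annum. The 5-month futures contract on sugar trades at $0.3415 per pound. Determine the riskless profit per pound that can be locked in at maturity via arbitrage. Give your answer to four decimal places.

$0.0012 per pound

Fair futures: F* = S·e^(carry·T), with carry = (r + u) = 0.0156 + 0.0089 = 0.0245
F* = 0.3368 · e^(0.0245 × 5/12) = 0.3368 · e^0.010208 = 0.3368 × 1.010260 = $0.3403
Market $0.3415 > fair $0.3403: forward overpriced → cash-and-carry (buy spot, short the forward).
At maturity, profit = |F_mkt − F*| = |0.3415 − 0.3403| = $0.0012 per pound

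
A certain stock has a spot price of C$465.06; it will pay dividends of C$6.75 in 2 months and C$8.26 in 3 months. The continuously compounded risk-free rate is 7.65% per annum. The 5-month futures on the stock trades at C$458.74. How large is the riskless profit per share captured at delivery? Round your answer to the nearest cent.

PV(dividends) I = 6.75·e^(−0.0765·2/12) + 8.26·e^(−0.0765·3/12) = 14.7680
Fair futures F* = (S − I)·e^(rT) = (465.06 − 14.7680)·e^0.031875 = 450.2920 × 1.032388 = 464.8761
Market C$458.74 < fair 464.8761: forward underpriced → reverse cash-and-carry (short the stock, invest proceeds at r, pay the dividends, go long the forward).
Profit at T = |F_mkt − F*| = |458.74 − 464.8761| = C$6.14 per share

C$6.14 per share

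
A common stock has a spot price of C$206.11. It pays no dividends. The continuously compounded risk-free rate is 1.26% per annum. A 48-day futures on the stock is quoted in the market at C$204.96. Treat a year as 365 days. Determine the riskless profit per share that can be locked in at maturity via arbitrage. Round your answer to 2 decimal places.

Fair futures: F* = S·e^(carry·T), with carry = r = 0.0126
F* = 206.11 · e^(0.0126 × 48/365) = 206.11 · e^0.001657 = 206.11 × 1.001658 = C$206.4517
Market C$204.96 < fair C$206.4517: forward underpriced → reverse cash-and-carry (short spot, go long the forward).
At maturity, profit = |F_mkt − F*| = |204.96 − 206.4517| = C$1.49 per share

C$1.49 per share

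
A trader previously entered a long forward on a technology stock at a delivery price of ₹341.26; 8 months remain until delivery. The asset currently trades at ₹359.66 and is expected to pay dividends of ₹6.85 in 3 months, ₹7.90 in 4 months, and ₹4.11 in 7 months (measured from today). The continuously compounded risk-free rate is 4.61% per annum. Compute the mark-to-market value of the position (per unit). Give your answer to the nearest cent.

PV(remaining dividends) I = 6.85·e^(−0.0461·3/12) + 7.90·e^(−0.0461·4/12) + 4.11·e^(−0.0461·7/12) = 18.5520
Current forward F = (S − I)·e^(rT) = (359.66 − 18.5520)·e^(0.0461·8/12) = 341.1080 × 1.031210 = 351.7540
Value (long) = (F − K)·e^(−rT) = (351.7540 − 341.26) × 0.969734 = 10.1764
Value = ₹10.18

₹10.18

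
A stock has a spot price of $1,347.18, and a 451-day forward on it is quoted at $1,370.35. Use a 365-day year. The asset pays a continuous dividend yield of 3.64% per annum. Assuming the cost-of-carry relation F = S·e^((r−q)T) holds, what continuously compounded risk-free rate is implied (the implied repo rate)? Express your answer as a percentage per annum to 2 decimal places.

From F = S·e^((r−q)T): (r − q) = ln(F/S)/T
ln(1370.35/1347.18) = ln(1.017199) = 0.017053
(r − q) = 0.017053 / (451/365) = 0.013801
r = ln(F/S)/T + q = 0.013801 + 0.0364 = 0.050201
r = 5.02%

5.02%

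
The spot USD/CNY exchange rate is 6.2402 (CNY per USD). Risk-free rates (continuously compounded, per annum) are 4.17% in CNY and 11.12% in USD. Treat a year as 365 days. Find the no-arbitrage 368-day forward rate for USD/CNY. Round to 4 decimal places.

5.8179

F = S·e^((r_CNY − r_USD)T) = 6.2402 · e^((0.0417 − 0.1112) × 368/365)
= 6.2402 · e^-0.070071 = 6.2402 × 0.932328
F = 5.8179 CNY per USD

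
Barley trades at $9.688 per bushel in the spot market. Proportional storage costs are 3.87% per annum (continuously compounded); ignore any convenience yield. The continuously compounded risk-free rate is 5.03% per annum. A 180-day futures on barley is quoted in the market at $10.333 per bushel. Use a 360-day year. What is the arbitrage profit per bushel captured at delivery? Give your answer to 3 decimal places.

$0.204 per bushel

Fair futures: F* = S·e^(carry·T), with carry = (r + u) = 0.0503 + 0.0387 = 0.0890
F* = 9.688 · e^(0.0890 × 180/360) = 9.688 · e^0.044500 = 9.688 × 1.045505 = $10.1289
Market $10.333 > fair $10.1289: forward overpriced → cash-and-carry (buy spot, short the forward).
At maturity, profit = |F_mkt − F*| = |10.333 − 10.1289| = $0.204 per bushel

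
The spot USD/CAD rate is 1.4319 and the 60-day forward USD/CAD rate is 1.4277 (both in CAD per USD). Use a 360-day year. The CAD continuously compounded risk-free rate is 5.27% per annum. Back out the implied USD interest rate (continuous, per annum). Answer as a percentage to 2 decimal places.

7.03%

F = S·e^((r_CAD − r_USD)T) ⇒ r_USD = r_CAD − ln(F/S)/T
ln(1.4277/1.4319) = -0.002937; /(60/360) = -0.017622
r_USD = 0.0527 + 0.017622 = 0.070322
r_USD = 7.03%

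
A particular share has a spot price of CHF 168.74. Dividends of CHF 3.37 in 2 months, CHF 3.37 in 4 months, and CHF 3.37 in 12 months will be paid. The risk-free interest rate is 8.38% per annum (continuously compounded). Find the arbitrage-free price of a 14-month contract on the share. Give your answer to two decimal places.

CHF 175.37

PV(dividends) I = 3.37·e^(−0.0838·2/12) + 3.37·e^(−0.0838·4/12) + 3.37·e^(−0.0838·12/12)
I = 3.3233 + 3.2772 + 3.0991 = 9.6996
F = (S − I)·e^(rT) = (168.74 − 9.6996) · e^(0.0838·14/12)
= 159.0404 · e^0.097767 = 159.0404 × 1.102706 = CHF 175.37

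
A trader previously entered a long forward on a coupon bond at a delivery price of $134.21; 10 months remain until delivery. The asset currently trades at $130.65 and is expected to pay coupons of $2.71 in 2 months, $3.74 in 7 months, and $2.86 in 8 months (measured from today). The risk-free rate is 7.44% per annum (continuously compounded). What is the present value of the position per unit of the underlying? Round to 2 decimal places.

-$4.47

PV(remaining coupons) I = 2.71·e^(−0.0744·2/12) + 3.74·e^(−0.0744·7/12) + 2.86·e^(−0.0744·8/12) = 8.9794
Current forward F = (S − I)·e^(rT) = (130.65 − 8.9794)·e^(0.0744·10/12) = 121.6706 × 1.063962 = 129.4529
Value (long) = (F − K)·e^(−rT) = (129.4529 − 134.21) × 0.939883 = -4.4711
Value = -$4.47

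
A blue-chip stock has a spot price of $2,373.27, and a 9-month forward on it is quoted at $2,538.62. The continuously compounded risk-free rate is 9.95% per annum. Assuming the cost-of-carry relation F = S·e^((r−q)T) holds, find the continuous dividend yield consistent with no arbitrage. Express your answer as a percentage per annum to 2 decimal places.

0.97%

From F = S·e^((r−q)T): (r − q) = ln(F/S)/T
ln(2538.62/2373.27) = ln(1.069672) = 0.067352
(r − q) = 0.067352 / (9/12) = 0.089803
q = r − ln(F/S)/T = 0.0995 − 0.089803 = 0.009697
q = 0.97%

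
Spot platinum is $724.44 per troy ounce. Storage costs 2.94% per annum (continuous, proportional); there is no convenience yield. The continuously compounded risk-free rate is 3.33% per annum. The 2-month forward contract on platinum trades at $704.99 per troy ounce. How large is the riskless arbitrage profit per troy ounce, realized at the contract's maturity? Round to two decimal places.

Fair forward: F* = S·e^(carry·T), with carry = (r + u) = 0.0333 + 0.0294 = 0.0627
F* = 724.44 · e^(0.0627 × 2/12) = 724.44 · e^0.010450 = 724.44 × 1.010505 = $732.0502
Market $704.99 < fair $732.0502: forward underpriced → reverse cash-and-carry (short spot, go long the forward).
At maturity, profit = |F_mkt − F*| = |704.99 − 732.0502| = $27.06 per troy ounce

$27.06 per troy ounce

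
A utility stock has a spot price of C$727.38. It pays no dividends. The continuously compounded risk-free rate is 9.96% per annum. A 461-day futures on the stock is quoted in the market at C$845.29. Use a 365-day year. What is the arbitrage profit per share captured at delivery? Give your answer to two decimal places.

C$20.40 per share

Fair futures: F* = S·e^(carry·T), with carry = r = 0.0996
F* = 727.38 · e^(0.0996 × 461/365) = 727.38 · e^0.125796 = 727.38 × 1.134051 = C$824.8860
Market C$845.29 > fair C$824.8860: forward overpriced → cash-and-carry (buy spot, short the forward).
At maturity, profit = |F_mkt − F*| = |845.29 − 824.8860| = C$20.40 per share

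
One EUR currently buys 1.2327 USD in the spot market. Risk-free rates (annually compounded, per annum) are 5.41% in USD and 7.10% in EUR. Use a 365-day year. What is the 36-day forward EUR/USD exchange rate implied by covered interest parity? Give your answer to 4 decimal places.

By covered interest parity, F = S · (1+r_USD)^T / (1+r_EUR)^T
= 1.2327 × 1.005210 / 1.006788 = 1.2327 × 0.998433
F = 1.2308 USD per EUR

1.2308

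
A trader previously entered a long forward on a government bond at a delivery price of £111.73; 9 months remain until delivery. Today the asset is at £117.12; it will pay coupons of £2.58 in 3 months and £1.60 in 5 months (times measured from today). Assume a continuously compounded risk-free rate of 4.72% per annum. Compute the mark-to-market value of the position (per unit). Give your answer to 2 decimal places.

£5.16

PV(remaining coupons) I = 2.58·e^(−0.0472·3/12) + 1.60·e^(−0.0472·5/12) = 4.1186
Current forward F = (S − I)·e^(rT) = (117.12 − 4.1186)·e^(0.0472·9/12) = 113.0014 × 1.036034 = 117.0733
Value (long) = (F − K)·e^(−rT) = (117.0733 − 111.73) × 0.965219 = 5.1575
Value = £5.16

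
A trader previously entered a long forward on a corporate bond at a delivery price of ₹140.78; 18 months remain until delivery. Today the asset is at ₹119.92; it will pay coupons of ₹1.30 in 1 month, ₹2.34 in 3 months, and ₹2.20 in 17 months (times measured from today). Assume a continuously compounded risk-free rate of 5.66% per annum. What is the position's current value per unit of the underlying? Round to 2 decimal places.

PV(remaining coupons) I = 1.30·e^(−0.0566·1/12) + 2.34·e^(−0.0566·3/12) + 2.20·e^(−0.0566·17/12) = 5.6315
Current forward F = (S − I)·e^(rT) = (119.92 − 5.6315)·e^(0.0566·18/12) = 114.2885 × 1.088608 = 124.4154
Value (long) = (F − K)·e^(−rT) = (124.4154 − 140.78) × 0.918604 = -15.0326
Value = -₹15.03

-₹15.03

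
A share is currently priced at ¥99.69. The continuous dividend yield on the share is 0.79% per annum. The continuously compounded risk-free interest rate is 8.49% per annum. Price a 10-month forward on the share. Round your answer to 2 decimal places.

F = S·e^((r − q)T) = 99.69 · e^((0.0849 − 0.0079) × 10/12)
= 99.69 · e^0.064167 = 99.69 × 1.066270
F = ¥106.30

¥106.30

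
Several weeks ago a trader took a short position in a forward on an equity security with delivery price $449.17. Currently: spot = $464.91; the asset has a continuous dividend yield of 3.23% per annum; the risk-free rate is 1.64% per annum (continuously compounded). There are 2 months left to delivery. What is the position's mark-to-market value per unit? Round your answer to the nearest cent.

Current fair forward for the remaining 2 months: F = S·e^((r − q)·T), (r − q) = 0.0164 − 0.0323 = -0.0159
F = 464.91 · e^(-0.0159 × 2/12) = 464.91 × 0.997354 = 463.6798
Value of long forward = (F − K)·e^(−rT) = (463.6798 − 449.17) · e^(−0.0164·2/12)
= 14.5098 × 0.997270 = 14.47
Short position value = −(long value) = -$14.47

-$14.47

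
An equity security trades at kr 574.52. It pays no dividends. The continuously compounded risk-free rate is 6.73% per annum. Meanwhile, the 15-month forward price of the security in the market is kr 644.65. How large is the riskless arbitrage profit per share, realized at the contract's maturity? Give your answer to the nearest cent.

Fair forward: F* = S·e^(carry·T), with carry = r = 0.0673
F* = 574.52 · e^(0.0673 × 15/12) = 574.52 · e^0.084125 = 574.52 × 1.087765 = kr 624.9427
Market kr 644.65 > fair kr 624.9427: forward overpriced → cash-and-carry (buy spot, short the forward).
At maturity, profit = |F_mkt − F*| = |644.65 − 624.9427| = kr 19.71 per share

kr 19.71 per share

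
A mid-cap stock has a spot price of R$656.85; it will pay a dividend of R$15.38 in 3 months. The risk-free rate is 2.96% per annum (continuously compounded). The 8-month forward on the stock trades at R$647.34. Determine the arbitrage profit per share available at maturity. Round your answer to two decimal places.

PV(dividends) I = 15.38·e^(−0.0296·3/12) = 15.2666
Fair forward F* = (S − I)·e^(rT) = (656.85 − 15.2666)·e^0.019733 = 641.5834 × 1.019929 = 654.3695
Market R$647.34 < fair 654.3695: forward underpriced → reverse cash-and-carry (short the stock, invest proceeds at r, pay the dividends, go long the forward).
Profit at T = |F_mkt − F*| = |647.34 − 654.3695| = R$7.03 per share

R$7.03 per share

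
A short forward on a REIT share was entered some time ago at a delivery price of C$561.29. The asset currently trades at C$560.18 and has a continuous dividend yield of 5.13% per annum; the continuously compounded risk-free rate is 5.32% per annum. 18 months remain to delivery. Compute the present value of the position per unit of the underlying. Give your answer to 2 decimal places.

-C$0.45

Current fair forward for the remaining 18 months: F = S·e^((r − q)·T), (r − q) = 0.0532 − 0.0513 = 0.0019
F = 560.18 · e^(0.0019 × 18/12) = 560.18 × 1.002854 = 561.7788
Value of long forward = (F − K)·e^(−rT) = (561.7788 − 561.29) · e^(−0.0532·18/12)
= 0.4888 × 0.923301 = 0.45
Short position value = −(long value) = -C$0.45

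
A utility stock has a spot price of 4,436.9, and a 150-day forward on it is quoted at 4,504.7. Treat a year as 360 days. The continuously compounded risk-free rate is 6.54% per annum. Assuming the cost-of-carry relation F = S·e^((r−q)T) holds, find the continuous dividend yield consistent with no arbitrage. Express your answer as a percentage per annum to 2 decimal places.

From F = S·e^((r−q)T): (r − q) = ln(F/S)/T
ln(4504.7/4436.9) = ln(1.015281) = 0.015165
(r − q) = 0.015165 / (150/360) = 0.036396
q = r − ln(F/S)/T = 0.0654 − 0.036396 = 0.029004
q = 2.90%

2.90%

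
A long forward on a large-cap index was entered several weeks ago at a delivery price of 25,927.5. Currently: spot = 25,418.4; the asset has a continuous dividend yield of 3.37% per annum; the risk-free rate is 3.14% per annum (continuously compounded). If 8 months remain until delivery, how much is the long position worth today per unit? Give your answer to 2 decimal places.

Current fair forward for the remaining 8 months: F = S·e^((r − q)·T), (r − q) = 0.0314 − 0.0337 = -0.0023
F = 25418.4 · e^(-0.0023 × 8/12) = 25418.4 × 0.99846784 = 25379.4549
Value of long forward = (F − K)·e^(−rT) = (25379.4549 − 25927.5) · e^(−0.0314·8/12)
= -548.0451 × 0.97928425 = -536.69

-536.69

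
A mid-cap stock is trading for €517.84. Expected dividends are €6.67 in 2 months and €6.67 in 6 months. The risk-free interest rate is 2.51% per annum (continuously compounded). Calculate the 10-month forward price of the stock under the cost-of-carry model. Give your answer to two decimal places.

€515.28

PV(dividends) I = 6.67·e^(−0.0251·2/12) + 6.67·e^(−0.0251·6/12)
I = 6.6422 + 6.5868 = 13.2290
F = (S − I)·e^(rT) = (517.84 − 13.2290) · e^(0.0251·10/12)
= 504.6110 · e^0.020917 = 504.6110 × 1.021137 = €515.28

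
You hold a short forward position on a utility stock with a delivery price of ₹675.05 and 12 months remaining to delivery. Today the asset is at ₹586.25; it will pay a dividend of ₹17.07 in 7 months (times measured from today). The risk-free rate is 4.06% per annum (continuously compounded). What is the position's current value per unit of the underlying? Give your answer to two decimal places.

PV(remaining dividends) I = 17.07·e^(−0.0406·7/12) = 16.6705
Current forward F = (S − I)·e^(rT) = (586.25 − 16.6705)·e^(0.0406·12/12) = 569.5795 × 1.041435 = 593.1800
Value (long) = (F − K)·e^(−rT) = (593.1800 − 675.05) × 0.960213 = -78.6126
Short position value = −(long value) = ₹78.61

₹78.61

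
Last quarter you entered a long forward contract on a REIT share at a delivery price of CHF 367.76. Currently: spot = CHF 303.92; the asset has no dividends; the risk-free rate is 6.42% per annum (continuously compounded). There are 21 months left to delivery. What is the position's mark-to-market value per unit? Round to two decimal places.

-CHF 24.76

Current fair forward for the remaining 21 months: F = S·e^(r·T), r = 0.0642
F = 303.92 · e^(0.0642 × 21/12) = 303.92 × 1.118904 = 340.0573
Value of long forward = (F − K)·e^(−rT) = (340.0573 − 367.76) · e^(−0.0642·21/12)
= -27.7027 × 0.893731 = -24.76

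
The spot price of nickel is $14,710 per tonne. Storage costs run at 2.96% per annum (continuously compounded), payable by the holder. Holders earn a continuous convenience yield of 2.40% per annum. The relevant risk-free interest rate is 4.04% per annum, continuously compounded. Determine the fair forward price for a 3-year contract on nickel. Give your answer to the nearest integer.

$16,887 per tonne

Net carry = r + u − y = 0.0404 + 0.0296 − 0.0240 = 0.0460
F = S·e^((r+u−y)T) = 14710 · e^(0.0460 × 3) = 14710 · e^0.138000
= 14710 × 1.147976 = $16,887 per tonne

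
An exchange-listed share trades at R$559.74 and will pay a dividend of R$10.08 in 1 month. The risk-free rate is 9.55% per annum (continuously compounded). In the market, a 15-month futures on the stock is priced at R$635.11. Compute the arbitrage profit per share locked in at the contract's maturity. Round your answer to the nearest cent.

R$15.67 per share

PV(dividends) I = 10.08·e^(−0.0955·1/12) = 10.0001
Fair futures F* = (S − I)·e^(rT) = (559.74 − 10.0001)·e^0.119375 = 549.7399 × 1.126792 = 619.4425
Market R$635.11 > fair 619.4425: forward overpriced → cash-and-carry (borrow at r, buy the stock and collect the dividends, short the forward).
Profit at T = |F_mkt − F*| = |635.11 − 619.4425| = R$15.67 per share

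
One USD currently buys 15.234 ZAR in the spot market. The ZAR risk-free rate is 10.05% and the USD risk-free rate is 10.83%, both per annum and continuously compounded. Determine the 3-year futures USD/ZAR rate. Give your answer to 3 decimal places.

F = S·e^((r_ZAR − r_USD)T) = 15.234 · e^((0.1005 − 0.1083) × 3)
= 15.234 · e^-0.023400 = 15.234 × 0.976872
F = 14.882 ZAR per USD

14.882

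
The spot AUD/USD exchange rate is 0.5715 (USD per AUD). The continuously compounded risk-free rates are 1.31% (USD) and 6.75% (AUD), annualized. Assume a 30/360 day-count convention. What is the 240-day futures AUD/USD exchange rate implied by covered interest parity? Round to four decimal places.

F = S·e^((r_USD − r_AUD)T) = 0.5715 · e^((0.0131 − 0.0675) × 240/360)
= 0.5715 · e^-0.036267 = 0.5715 × 0.964383
F = 0.5511 USD per AUD

0.5511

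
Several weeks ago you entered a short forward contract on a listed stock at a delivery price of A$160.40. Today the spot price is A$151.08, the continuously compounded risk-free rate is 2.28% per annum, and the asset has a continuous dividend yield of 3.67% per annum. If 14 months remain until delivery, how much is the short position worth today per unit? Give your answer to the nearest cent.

A$11.44

Current fair forward for the remaining 14 months: F = S·e^((r − q)·T), (r − q) = 0.0228 − 0.0367 = -0.0139
F = 151.08 · e^(-0.0139 × 14/12) = 151.08 × 0.983914 = 148.6497
Value of long forward = (F − K)·e^(−rT) = (148.6497 − 160.40) · e^(−0.0228·14/12)
= -11.7503 × 0.973751 = -11.44
Short position value = −(long value) = A$11.44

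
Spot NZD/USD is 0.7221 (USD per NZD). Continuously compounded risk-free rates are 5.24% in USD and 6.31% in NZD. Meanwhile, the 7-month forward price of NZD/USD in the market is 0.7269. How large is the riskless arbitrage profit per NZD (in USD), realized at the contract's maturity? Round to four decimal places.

0.0093 per NZD (in USD)

Fair forward: F* = S·e^(carry·T), with carry = (r_USD − r_NZD) = 0.0524 − 0.0631 = -0.0107
F* = 0.7221 · e^(-0.0107 × 7/12) = 0.7221 · e^-0.006242 = 0.7221 × 0.993777 = 0.7176
Market 0.7269 > fair 0.7176: forward overpriced → cash-and-carry (buy spot, short the forward).
At maturity, profit = |F_mkt − F*| = |0.7269 − 0.7176| = 0.0093 per NZD (in USD)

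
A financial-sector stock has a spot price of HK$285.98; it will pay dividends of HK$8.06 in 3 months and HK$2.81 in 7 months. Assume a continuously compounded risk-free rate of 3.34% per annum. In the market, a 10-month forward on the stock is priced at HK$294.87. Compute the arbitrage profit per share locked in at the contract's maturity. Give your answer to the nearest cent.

HK$11.87 per share

PV(dividends) I = 8.06·e^(−0.0334·3/12) + 2.81·e^(−0.0334·7/12) = 10.7488
Fair forward F* = (S − I)·e^(rT) = (285.98 − 10.7488)·e^0.027833 = 275.2312 × 1.028224 = 282.9993
Market HK$294.87 > fair 282.9993: forward overpriced → cash-and-carry (borrow at r, buy the stock and collect the dividends, short the forward).
Profit at T = |F_mkt − F*| = |294.87 − 282.9993| = HK$11.87 per share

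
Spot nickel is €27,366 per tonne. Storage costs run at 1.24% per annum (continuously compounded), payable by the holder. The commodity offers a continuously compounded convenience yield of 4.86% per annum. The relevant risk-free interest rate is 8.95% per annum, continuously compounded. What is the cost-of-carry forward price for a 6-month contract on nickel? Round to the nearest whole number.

Net carry = r + u − y = 0.0895 + 0.0124 − 0.0486 = 0.0533
F = S·e^((r+u−y)T) = 27366 · e^(0.0533 × 6/12) = 27366 · e^0.026650
= 27366 × 1.027008 = €28,105 per tonne

€28,105 per tonne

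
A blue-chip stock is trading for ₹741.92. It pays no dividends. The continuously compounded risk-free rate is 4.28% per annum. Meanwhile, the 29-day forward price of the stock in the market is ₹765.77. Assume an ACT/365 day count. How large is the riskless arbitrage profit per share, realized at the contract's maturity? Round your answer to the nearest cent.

Fair forward: F* = S·e^(carry·T), with carry = r = 0.0428
F* = 741.92 · e^(0.0428 × 29/365) = 741.92 · e^0.003401 = 741.92 × 1.003407 = ₹744.4477
Market ₹765.77 > fair ₹744.4477: forward overpriced → cash-and-carry (buy spot, short the forward).
At maturity, profit = |F_mkt − F*| = |765.77 − 744.4477| = ₹21.32 per share

₹21.32 per share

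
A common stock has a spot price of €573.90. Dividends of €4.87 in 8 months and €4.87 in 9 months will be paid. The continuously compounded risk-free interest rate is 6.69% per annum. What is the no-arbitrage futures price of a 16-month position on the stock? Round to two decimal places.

€617.29

PV(dividends) I = 4.87·e^(−0.0669·8/12) + 4.87·e^(−0.0669·9/12)
I = 4.6576 + 4.6317 = 9.2893
F = (S − I)·e^(rT) = (573.90 − 9.2893) · e^(0.0669·16/12)
= 564.6107 · e^0.089200 = 564.6107 × 1.093299 = €617.29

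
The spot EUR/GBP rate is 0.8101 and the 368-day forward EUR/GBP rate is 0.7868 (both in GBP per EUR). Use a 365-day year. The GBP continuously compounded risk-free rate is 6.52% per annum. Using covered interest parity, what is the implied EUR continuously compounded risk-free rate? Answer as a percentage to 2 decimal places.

F = S·e^((r_GBP − r_EUR)T) ⇒ r_EUR = r_GBP − ln(F/S)/T
ln(0.7868/0.8101) = -0.029184; /(368/365) = -0.028946
r_EUR = 0.0652 + 0.028946 = 0.094146
r_EUR = 9.41%

9.41%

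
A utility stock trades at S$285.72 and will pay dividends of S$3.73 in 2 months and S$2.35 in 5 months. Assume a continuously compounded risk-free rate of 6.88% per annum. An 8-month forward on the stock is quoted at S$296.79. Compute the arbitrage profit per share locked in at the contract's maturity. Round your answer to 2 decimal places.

S$3.91 per share

PV(dividends) I = 3.73·e^(−0.0688·2/12) + 2.35·e^(−0.0688·5/12) = 5.9711
Fair forward F* = (S − I)·e^(rT) = (285.72 − 5.9711)·e^0.045867 = 279.7489 × 1.046935 = 292.8789
Market S$296.79 > fair 292.8789: forward overpriced → cash-and-carry (borrow at r, buy the stock and collect the dividends, short the forward).
Profit at T = |F_mkt − F*| = |296.79 − 292.8789| = S$3.91 per share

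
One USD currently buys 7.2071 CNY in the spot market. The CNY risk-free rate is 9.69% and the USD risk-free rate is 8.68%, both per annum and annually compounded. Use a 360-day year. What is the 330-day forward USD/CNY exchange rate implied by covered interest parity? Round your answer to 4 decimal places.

7.2685

By covered interest parity, F = S · (1+r_CNY)^T / (1+r_USD)^T
= 7.2071 × 1.088478 / 1.079288 = 7.2071 × 1.008515
F = 7.2685 CNY per USD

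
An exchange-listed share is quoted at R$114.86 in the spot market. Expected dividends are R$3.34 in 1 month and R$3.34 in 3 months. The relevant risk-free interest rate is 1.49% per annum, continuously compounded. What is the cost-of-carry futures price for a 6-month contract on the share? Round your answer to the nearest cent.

PV(dividends) I = 3.34·e^(−0.0149·1/12) + 3.34·e^(−0.0149·3/12)
I = 3.3359 + 3.3276 = 6.6635
F = (S − I)·e^(rT) = (114.86 − 6.6635) · e^(0.0149·6/12)
= 108.1965 · e^0.007450 = 108.1965 × 1.007478 = R$109.01

R$109.01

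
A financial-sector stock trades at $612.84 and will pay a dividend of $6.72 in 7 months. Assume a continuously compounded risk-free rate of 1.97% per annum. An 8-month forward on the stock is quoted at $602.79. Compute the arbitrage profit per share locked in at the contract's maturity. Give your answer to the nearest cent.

PV(dividends) I = 6.72·e^(−0.0197·7/12) = 6.6432
Fair forward F* = (S − I)·e^(rT) = (612.84 − 6.6432)·e^0.013133 = 606.1968 × 1.013220 = 614.2107
Market $602.79 < fair 614.2107: forward underpriced → reverse cash-and-carry (short the stock, invest proceeds at r, pay the dividends, go long the forward).
Profit at T = |F_mkt − F*| = |602.79 − 614.2107| = $11.42 per share

$11.42 per share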